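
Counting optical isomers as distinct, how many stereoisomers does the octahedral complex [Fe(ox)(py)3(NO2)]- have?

An octahedron has six vertices in three trans pairs; every non-trans pair is cis.
Each ox is bidentate and must span two cis positions.
Systematic placement gives 2 geometric isomers: py mer; py fac.
Each arrangement has an internal mirror plane or centre of symmetry, so none is chiral.

2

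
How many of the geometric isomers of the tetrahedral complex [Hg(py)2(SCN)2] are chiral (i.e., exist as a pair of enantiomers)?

In a tetrahedral complex all four positions are equivalent and every pair of ligands is adjacent — there is no cis/trans distinction.
Only one geometric arrangement is possible.

0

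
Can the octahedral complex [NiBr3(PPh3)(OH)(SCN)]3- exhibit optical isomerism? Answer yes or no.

The distinct arrangements are (4 in all): Br mer (3 arrangements); Br fac (chiral).
One of these lacks any improper symmetry element and so occurs as an enantiomeric pair, giving 4 + 1 = 5 stereoisomers in total.

yes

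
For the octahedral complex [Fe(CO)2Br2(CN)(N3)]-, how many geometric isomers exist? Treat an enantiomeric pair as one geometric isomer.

The six octahedral sites form three mutually perpendicular trans pairs.
The distinct arrangements are (6 in all): CO cis, Br trans; CO trans, Br trans; CO cis, Br cis (3 arrangements, 2 chiral); CO trans, Br cis.

6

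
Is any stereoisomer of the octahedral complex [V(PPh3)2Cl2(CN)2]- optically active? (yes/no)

yes

The distinct arrangements are (5 in all): PPh3 trans, Cl trans, CN trans; PPh3 cis, Cl cis, CN trans; PPh3 trans, Cl cis, CN cis; PPh3 cis, Cl cis, CN cis (chiral); PPh3 cis, Cl trans, CN cis.
One of these lacks any improper symmetry element and so occurs as an enantiomeric pair, giving 5 + 1 = 6 stereoisomers in total.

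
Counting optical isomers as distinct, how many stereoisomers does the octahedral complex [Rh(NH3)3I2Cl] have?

In an octahedral complex each vertex has one trans partner and four cis neighbours.
Working through the distinct placements yields 3 geometric isomers: NH3 mer, I cis; NH3 mer, I trans; NH3 fac, I cis.
Each arrangement has an internal mirror plane or centre of symmetry, so none is chiral.

3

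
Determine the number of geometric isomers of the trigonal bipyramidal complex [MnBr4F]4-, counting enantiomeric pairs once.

2

In a trigonal bipyramid the two axial positions differ from the three equatorial ones.
There are 2 geometric isomers: F equatorial; F axial.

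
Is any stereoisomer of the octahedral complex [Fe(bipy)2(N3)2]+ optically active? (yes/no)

yes

The six octahedral sites form three mutually perpendicular trans pairs.
Each bipy is bidentate and must span two cis positions.
Systematic placement gives 2 geometric isomers: N3 trans; N3 cis (chiral).
One of these lacks any improper symmetry element and so occurs as an enantiomeric pair, giving 2 + 1 = 3 stereoisomers in total.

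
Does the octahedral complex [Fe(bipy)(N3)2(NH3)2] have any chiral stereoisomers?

In an octahedral complex each vertex has one trans partner and four cis neighbours.
Each bipy is bidentate and must span two cis positions.
There are 3 geometric isomers: N3 trans, NH3 cis; N3 cis, NH3 cis (chiral); N3 cis, NH3 trans.
One of these lacks any improper symmetry element and so occurs as an enantiomeric pair, giving 3 + 1 = 4 stereoisomers in total.

yes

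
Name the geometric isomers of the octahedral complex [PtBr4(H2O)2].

Working through the distinct placements yields 2 geometric isomers: H2O trans; H2O cis.

cis and trans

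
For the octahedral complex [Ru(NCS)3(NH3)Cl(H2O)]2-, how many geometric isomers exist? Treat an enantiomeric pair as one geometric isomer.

4

An octahedron has six vertices in three trans pairs; every non-trans pair is cis.
Working through the distinct placements yields 4 geometric isomers: NCS mer (3 arrangements); NCS fac (chiral).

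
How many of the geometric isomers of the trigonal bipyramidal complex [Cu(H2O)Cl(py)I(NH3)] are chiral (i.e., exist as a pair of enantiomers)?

A trigonal bipyramid has two axial and three equatorial sites, which are chemically inequivalent.
Systematic enumeration (placing each ligand type in turn and discarding arrangements equivalent by rotation or reflection) gives 10 geometric isomers.
Of these, 10 lack any improper symmetry element and so occur as enantiomeric pairs, giving 10 + 10 = 20 stereoisomers in total.

10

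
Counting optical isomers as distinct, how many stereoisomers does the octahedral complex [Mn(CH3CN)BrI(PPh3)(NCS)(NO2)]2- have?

30

An octahedron has six vertices in three trans pairs; every non-trans pair is cis.
Systematic enumeration (placing each ligand type in turn and discarding arrangements equivalent by rotation or reflection) gives 15 geometric isomers.
Of these, 15 lack any improper symmetry element and so occur as enantiomeric pairs, giving 15 + 15 = 30 stereoisomers in total.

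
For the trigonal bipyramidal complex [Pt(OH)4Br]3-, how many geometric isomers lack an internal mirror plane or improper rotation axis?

In a trigonal bipyramid the two axial positions differ from the three equatorial ones.
The distinct arrangements are (2 in all): Br axial; Br equatorial.
Each arrangement has an internal mirror plane or centre of symmetry, so none is chiral.

0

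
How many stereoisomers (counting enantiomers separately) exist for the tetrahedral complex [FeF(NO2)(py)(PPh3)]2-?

All four vertices of a tetrahedron are equivalent and mutually adjacent, so cis/trans isomerism cannot arise.
Only one geometric arrangement is possible; it has no improper symmetry element, so it exists as a pair of enantiomers (2 stereoisomers).

2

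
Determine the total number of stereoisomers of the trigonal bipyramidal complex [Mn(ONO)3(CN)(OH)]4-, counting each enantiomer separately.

4

A trigonal bipyramid has two axial and three equatorial sites, which are chemically inequivalent.
There are 4 geometric isomers: CN axial, OH axial; CN axial, OH equatorial; CN equatorial, OH axial; CN equatorial, OH equatorial.
Each arrangement has an internal mirror plane or centre of symmetry, so none is chiral.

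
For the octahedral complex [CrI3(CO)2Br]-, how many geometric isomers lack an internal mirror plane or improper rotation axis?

In an octahedral complex each vertex has one trans partner and four cis neighbours.
Systematic placement gives 3 geometric isomers: I mer, CO cis; I mer, CO trans; I fac, CO cis.
Each arrangement has an internal mirror plane or centre of symmetry, so none is chiral.

0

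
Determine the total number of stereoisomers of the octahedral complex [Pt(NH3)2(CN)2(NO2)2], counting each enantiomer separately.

6

There are 5 geometric isomers: NH3 trans, CN trans, NO2 trans; NH3 cis, CN trans, NO2 cis; NH3 cis, CN cis, NO2 trans; NH3 cis, CN cis, NO2 cis (chiral); NH3 trans, CN cis, NO2 cis.
One of these lacks any improper symmetry element and so occurs as an enantiomeric pair, giving 5 + 1 = 6 stereoisomers in total.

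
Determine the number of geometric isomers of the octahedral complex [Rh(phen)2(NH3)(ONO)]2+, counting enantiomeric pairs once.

2

In an octahedral complex each vertex has one trans partner and four cis neighbours.
Each phen is bidentate and must span two cis positions.
There are 2 geometric isomers: NH3 and ONO mutually trans; NH3 and ONO mutually cis (chiral).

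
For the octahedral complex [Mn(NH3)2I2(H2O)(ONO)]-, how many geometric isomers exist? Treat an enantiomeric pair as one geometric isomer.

6

Systematic placement gives 6 geometric isomers: NH3 cis, I cis (3 arrangements, 2 chiral); NH3 trans, I cis; NH3 cis, I trans; NH3 trans, I trans.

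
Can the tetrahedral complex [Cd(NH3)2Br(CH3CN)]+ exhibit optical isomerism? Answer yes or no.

All four vertices of a tetrahedron are equivalent and mutually adjacent, so cis/trans isomerism cannot arise.
Only one geometric arrangement is possible.

no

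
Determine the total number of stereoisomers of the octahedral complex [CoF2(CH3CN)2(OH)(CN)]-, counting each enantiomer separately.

8

The six octahedral sites form three mutually perpendicular trans pairs.
Working through the distinct placements yields 6 geometric isomers: F cis, CH3CN trans; F trans, CH3CN trans; F cis, CH3CN cis (3 arrangements, 2 chiral); F trans, CH3CN cis.
Of these, 2 lack any improper symmetry element and so occur as enantiomeric pairs, giving 6 + 2 = 8 stereoisomers in total.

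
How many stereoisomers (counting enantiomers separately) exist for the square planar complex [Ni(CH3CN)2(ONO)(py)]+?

2

The distinct arrangements are (2 in all): CH3CN cis; CH3CN trans.
Each arrangement has an internal mirror plane or centre of symmetry, so none is chiral.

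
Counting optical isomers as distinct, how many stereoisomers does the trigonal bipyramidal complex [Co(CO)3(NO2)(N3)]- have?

A trigonal bipyramid has two axial and three equatorial sites, which are chemically inequivalent.
There are 4 geometric isomers: NO2 equatorial, N3 equatorial; NO2 equatorial, N3 axial; NO2 axial, N3 equatorial; NO2 axial, N3 axial.
Each arrangement has an internal mirror plane or centre of symmetry, so none is chiral.

4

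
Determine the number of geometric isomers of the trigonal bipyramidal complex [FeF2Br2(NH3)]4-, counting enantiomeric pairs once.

In a trigonal bipyramid the two axial positions differ from the three equatorial ones.
Systematic enumeration (placing each ligand type in turn and discarding arrangements equivalent by rotation or reflection) gives 5 geometric isomers.

5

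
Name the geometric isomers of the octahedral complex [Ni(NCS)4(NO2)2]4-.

cis and trans

An octahedron has six vertices in three trans pairs; every non-trans pair is cis.
Systematic placement gives 2 geometric isomers: NO2 trans; NO2 cis.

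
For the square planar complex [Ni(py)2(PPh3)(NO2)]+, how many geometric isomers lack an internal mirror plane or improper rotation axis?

0

In a square planar complex each vertex has one trans partner and two cis neighbours.
Systematic placement gives 2 geometric isomers: py cis; py trans.
Each arrangement has an internal mirror plane or centre of symmetry, so none is chiral.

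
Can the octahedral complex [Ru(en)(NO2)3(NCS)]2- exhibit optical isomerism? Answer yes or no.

no

The six octahedral sites form three mutually perpendicular trans pairs.
Each en is bidentate and must span two cis positions.
There are 2 geometric isomers: NO2 fac; NO2 mer.
Each arrangement has an internal mirror plane or centre of symmetry, so none is chiral.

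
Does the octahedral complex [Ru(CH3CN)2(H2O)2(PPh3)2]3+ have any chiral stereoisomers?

In an octahedral complex each vertex has one trans partner and four cis neighbours.
Working through the distinct placements yields 5 geometric isomers: CH3CN trans, H2O trans, PPh3 trans; CH3CN trans, H2O cis, PPh3 cis; CH3CN cis, H2O cis, PPh3 trans; CH3CN cis, H2O cis, PPh3 cis (chiral); CH3CN cis, H2O trans, PPh3 cis.
One of these lacks any improper symmetry element and so occurs as an enantiomeric pair, giving 5 + 1 = 6 stereoisomers in total.

yes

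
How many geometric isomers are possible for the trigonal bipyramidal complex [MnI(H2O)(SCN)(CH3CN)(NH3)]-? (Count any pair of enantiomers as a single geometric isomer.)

10

In a trigonal bipyramid the two axial positions differ from the three equatorial ones.
Exhaustive case analysis gives 10 geometric isomers.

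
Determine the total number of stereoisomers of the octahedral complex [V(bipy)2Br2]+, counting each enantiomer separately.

Each bipy is bidentate and must span two cis positions.
Working through the distinct placements yields 2 geometric isomers: Br trans; Br cis (chiral).
One of these lacks any improper symmetry element and so occurs as an enantiomeric pair, giving 2 + 1 = 3 stereoisomers in total.

3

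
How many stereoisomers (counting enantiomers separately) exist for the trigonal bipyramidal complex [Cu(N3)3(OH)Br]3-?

In a trigonal bipyramid the two axial positions differ from the three equatorial ones.
Working through the distinct placements yields 4 geometric isomers: OH equatorial, Br axial; OH axial, Br axial; OH equatorial, Br equatorial; OH axial, Br equatorial.
Each arrangement has an internal mirror plane or centre of symmetry, so none is chiral.

4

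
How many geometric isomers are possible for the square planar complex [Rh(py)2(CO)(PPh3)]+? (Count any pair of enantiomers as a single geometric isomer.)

In a square planar complex each vertex has one trans partner and two cis neighbours.
Working through the distinct placements yields 2 geometric isomers: py cis; py trans.

2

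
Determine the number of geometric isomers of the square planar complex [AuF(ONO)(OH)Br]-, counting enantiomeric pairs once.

There are 3 geometric isomers: (Br/OH trans, F/ONO trans); (Br/ONO trans, F/OH trans); (Br/F trans, OH/ONO trans).

3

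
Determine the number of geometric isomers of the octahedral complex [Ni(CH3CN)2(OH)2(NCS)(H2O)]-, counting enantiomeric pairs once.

In an octahedral complex each vertex has one trans partner and four cis neighbours.
Systematic placement gives 6 geometric isomers: CH3CN trans, OH trans; CH3CN trans, OH cis; CH3CN cis, OH trans; CH3CN cis, OH cis (3 arrangements, 2 chiral).

6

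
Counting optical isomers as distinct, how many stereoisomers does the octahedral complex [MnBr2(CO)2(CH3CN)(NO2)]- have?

8

An octahedron has six vertices in three trans pairs; every non-trans pair is cis.
The distinct arrangements are (6 in all): Br trans, CO cis; Br trans, CO trans; Br cis, CO cis (3 arrangements, 2 chiral); Br cis, CO trans.
Of these, 2 lack any improper symmetry element and so occur as enantiomeric pairs, giving 6 + 2 = 8 stereoisomers in total.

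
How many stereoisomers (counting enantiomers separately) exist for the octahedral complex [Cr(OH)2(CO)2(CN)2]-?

6

The six octahedral sites form three mutually perpendicular trans pairs.
There are 5 geometric isomers: OH trans, CO trans, CN trans; OH cis, CO cis, CN trans; OH trans, CO cis, CN cis; OH cis, CO cis, CN cis (chiral); OH cis, CO trans, CN cis.
One of these lacks any improper symmetry element and so occurs as an enantiomeric pair, giving 5 + 1 = 6 stereoisomers in total.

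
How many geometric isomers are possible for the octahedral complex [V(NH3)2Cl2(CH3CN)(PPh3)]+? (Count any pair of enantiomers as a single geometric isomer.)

An octahedron has six vertices in three trans pairs; every non-trans pair is cis.
Systematic placement gives 6 geometric isomers: NH3 cis, Cl cis (3 arrangements, 2 chiral); NH3 trans, Cl cis; NH3 cis, Cl trans; NH3 trans, Cl trans.

6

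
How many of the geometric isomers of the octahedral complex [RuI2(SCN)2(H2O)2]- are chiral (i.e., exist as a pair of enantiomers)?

1

The distinct arrangements are (5 in all): I trans, SCN trans, H2O trans; I cis, SCN cis, H2O trans; I cis, SCN trans, H2O cis; I cis, SCN cis, H2O cis (chiral); I trans, SCN cis, H2O cis.
One of these lacks any improper symmetry element and so occurs as an enantiomeric pair, giving 5 + 1 = 6 stereoisomers in total.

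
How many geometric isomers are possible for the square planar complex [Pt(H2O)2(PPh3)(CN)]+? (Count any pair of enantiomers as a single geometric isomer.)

2

A square has two trans pairs of vertices; adjacent vertices are cis.
Systematic placement gives 2 geometric isomers: H2O cis; H2O trans.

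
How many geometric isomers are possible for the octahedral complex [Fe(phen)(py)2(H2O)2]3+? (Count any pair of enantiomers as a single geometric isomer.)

The six octahedral sites form three mutually perpendicular trans pairs.
Each phen is bidentate and must span two cis positions.
Working through the distinct placements yields 3 geometric isomers: py cis, H2O trans; py trans, H2O cis; py cis, H2O cis (chiral).

3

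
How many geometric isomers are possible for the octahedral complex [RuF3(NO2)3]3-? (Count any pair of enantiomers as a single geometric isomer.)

2

In an octahedral complex each vertex has one trans partner and four cis neighbours.
Systematic placement gives 2 geometric isomers: F mer; F fac.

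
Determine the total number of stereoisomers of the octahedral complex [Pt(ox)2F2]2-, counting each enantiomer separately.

3

Each ox is bidentate and must span two cis positions.
The distinct arrangements are (2 in all): F trans; F cis (chiral).
One of these lacks any improper symmetry element and so occurs as an enantiomeric pair, giving 2 + 1 = 3 stereoisomers in total.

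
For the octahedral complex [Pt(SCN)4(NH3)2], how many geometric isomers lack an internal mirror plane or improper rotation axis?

0

The distinct arrangements are (2 in all): NH3 trans; NH3 cis.
Each arrangement has an internal mirror plane or centre of symmetry, so none is chiral.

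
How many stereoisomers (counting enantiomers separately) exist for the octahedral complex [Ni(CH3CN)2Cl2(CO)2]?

6

An octahedron has six vertices in three trans pairs; every non-trans pair is cis.
Systematic placement gives 5 geometric isomers: CH3CN trans, Cl trans, CO trans; CH3CN trans, Cl cis, CO cis; CH3CN cis, Cl trans, CO cis; CH3CN cis, Cl cis, CO cis (chiral); CH3CN cis, Cl cis, CO trans.
One of these lacks any improper symmetry element and so occurs as an enantiomeric pair, giving 5 + 1 = 6 stereoisomers in total.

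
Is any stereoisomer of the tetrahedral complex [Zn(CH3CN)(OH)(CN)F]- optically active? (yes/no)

All four vertices of a tetrahedron are equivalent and mutually adjacent, so cis/trans isomerism cannot arise.
Only one geometric arrangement is possible; it has no improper symmetry element, so it exists as a pair of enantiomers (2 stereoisomers).

yes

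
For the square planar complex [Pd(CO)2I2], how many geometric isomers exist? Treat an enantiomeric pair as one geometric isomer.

Working through the distinct placements yields 2 geometric isomers: CO cis; CO trans.

2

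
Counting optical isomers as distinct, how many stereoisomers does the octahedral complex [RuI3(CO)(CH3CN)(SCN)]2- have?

The distinct arrangements are (4 in all): I mer (3 arrangements); I fac (chiral).
One of these lacks any improper symmetry element and so occurs as an enantiomeric pair, giving 4 + 1 = 5 stereoisomers in total.

5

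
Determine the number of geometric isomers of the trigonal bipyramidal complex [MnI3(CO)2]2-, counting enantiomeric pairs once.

3

There are 3 geometric isomers: CO both axial; CO one axial, one equatorial; CO both equatorial.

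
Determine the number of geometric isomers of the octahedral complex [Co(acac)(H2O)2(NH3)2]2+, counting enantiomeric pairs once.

Each acac is bidentate and must span two cis positions.
The distinct arrangements are (3 in all): H2O trans, NH3 cis; H2O cis, NH3 cis (chiral); H2O cis, NH3 trans.

3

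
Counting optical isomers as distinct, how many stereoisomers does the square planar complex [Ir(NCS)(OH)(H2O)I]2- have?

A square has two trans pairs of vertices; adjacent vertices are cis.
Systematic placement gives 3 geometric isomers: (H2O/NCS trans, I/OH trans); (H2O/OH trans, I/NCS trans); (H2O/I trans, NCS/OH trans).
Each arrangement has an internal mirror plane or centre of symmetry, so none is chiral.

3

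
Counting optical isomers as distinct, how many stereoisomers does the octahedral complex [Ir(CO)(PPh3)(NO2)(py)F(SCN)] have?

An octahedron has six vertices in three trans pairs; every non-trans pair is cis.
Exhaustive case analysis gives 15 geometric isomers.
Of these, 15 lack any improper symmetry element and so occur as enantiomeric pairs, giving 15 + 15 = 30 stereoisomers in total.

30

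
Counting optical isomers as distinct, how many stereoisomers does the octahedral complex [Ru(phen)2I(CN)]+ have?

3

The six octahedral sites form three mutually perpendicular trans pairs.
Each phen is bidentate and must span two cis positions.
Working through the distinct placements yields 2 geometric isomers: I and CN mutually trans; I and CN mutually cis (chiral).
One of these lacks any improper symmetry element and so occurs as an enantiomeric pair, giving 2 + 1 = 3 stereoisomers in total.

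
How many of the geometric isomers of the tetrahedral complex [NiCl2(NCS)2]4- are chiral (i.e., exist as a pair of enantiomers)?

All four vertices of a tetrahedron are equivalent and mutually adjacent, so cis/trans isomerism cannot arise.
Only one geometric arrangement is possible.

0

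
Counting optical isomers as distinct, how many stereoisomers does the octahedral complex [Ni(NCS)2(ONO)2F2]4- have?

In an octahedral complex each vertex has one trans partner and four cis neighbours.
The distinct arrangements are (5 in all): NCS trans, ONO trans, F trans; NCS cis, ONO cis, F trans; NCS cis, ONO trans, F cis; NCS cis, ONO cis, F cis (chiral); NCS trans, ONO cis, F cis.
One of these lacks any improper symmetry element and so occurs as an enantiomeric pair, giving 5 + 1 = 6 stereoisomers in total.

6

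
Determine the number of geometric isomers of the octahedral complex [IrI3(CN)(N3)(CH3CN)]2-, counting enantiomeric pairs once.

The six octahedral sites form three mutually perpendicular trans pairs.
Systematic placement gives 4 geometric isomers: I mer (3 arrangements); I fac (chiral).

4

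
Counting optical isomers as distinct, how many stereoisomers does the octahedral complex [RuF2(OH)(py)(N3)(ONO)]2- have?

15

Exhaustive case analysis gives 9 geometric isomers.
Of these, 6 lack any improper symmetry element and so occur as enantiomeric pairs, giving 9 + 6 = 15 stereoisomers in total.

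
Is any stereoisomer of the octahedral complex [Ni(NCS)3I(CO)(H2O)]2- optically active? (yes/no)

yes

An octahedron has six vertices in three trans pairs; every non-trans pair is cis.
Working through the distinct placements yields 4 geometric isomers: NCS mer (3 arrangements); NCS fac (chiral).
One of these lacks any improper symmetry element and so occurs as an enantiomeric pair, giving 4 + 1 = 5 stereoisomers in total.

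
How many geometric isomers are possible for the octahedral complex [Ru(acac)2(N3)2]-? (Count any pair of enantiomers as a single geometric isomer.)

The six octahedral sites form three mutually perpendicular trans pairs.
Each acac is bidentate and must span two cis positions.
Systematic placement gives 2 geometric isomers: N3 trans; N3 cis (chiral).

2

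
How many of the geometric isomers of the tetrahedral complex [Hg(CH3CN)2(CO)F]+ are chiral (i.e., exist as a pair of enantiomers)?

Only one geometric arrangement is possible.

0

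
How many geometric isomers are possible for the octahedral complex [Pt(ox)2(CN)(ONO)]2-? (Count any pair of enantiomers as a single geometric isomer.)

In an octahedral complex each vertex has one trans partner and four cis neighbours.
Each ox is bidentate and must span two cis positions.
Working through the distinct placements yields 2 geometric isomers: CN and ONO mutually trans; CN and ONO mutually cis (chiral).

2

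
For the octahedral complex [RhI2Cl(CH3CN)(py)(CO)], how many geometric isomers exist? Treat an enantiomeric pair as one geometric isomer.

9

The six octahedral sites form three mutually perpendicular trans pairs.
Placing the ligands in turn and identifying arrangements related by rotation or reflection leaves 9 distinct geometric isomers.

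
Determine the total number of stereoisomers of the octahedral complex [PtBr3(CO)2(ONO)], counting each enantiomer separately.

3

The six octahedral sites form three mutually perpendicular trans pairs.
The distinct arrangements are (3 in all): Br mer, CO cis; Br mer, CO trans; Br fac, CO cis.
Each arrangement has an internal mirror plane or centre of symmetry, so none is chiral.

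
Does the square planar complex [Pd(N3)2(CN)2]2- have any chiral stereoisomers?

no

In a square planar complex each vertex has one trans partner and two cis neighbours.
There are 2 geometric isomers: N3 cis; N3 trans.
Each arrangement has an internal mirror plane or centre of symmetry, so none is chiral.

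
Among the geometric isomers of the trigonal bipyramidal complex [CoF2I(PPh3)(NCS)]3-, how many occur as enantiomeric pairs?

3

Exhaustive case analysis gives 7 geometric isomers.
Of these, 3 lack any improper symmetry element and so occur as enantiomeric pairs, giving 7 + 3 = 10 stereoisomers in total.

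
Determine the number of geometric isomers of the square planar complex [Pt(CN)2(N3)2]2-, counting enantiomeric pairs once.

2

A square has two trans pairs of vertices; adjacent vertices are cis.
Systematic placement gives 2 geometric isomers: CN cis; CN trans.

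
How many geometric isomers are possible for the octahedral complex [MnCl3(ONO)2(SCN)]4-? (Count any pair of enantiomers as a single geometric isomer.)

In an octahedral complex each vertex has one trans partner and four cis neighbours.
The distinct arrangements are (3 in all): Cl mer, ONO cis; Cl mer, ONO trans; Cl fac, ONO cis.

3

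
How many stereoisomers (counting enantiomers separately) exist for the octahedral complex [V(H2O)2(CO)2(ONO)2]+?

The six octahedral sites form three mutually perpendicular trans pairs.
There are 5 geometric isomers: H2O trans, CO trans, ONO trans; H2O cis, CO trans, ONO cis; H2O cis, CO cis, ONO trans; H2O cis, CO cis, ONO cis (chiral); H2O trans, CO cis, ONO cis.
One of these lacks any improper symmetry element and so occurs as an enantiomeric pair, giving 5 + 1 = 6 stereoisomers in total.

6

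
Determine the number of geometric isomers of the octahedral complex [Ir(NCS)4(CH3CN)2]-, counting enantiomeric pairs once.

The six octahedral sites form three mutually perpendicular trans pairs.
Working through the distinct placements yields 2 geometric isomers: CH3CN trans; CH3CN cis.

2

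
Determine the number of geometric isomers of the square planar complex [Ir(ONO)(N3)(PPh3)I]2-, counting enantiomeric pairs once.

A square has two trans pairs of vertices; adjacent vertices are cis.
Systematic placement gives 3 geometric isomers: (I/ONO trans, N3/PPh3 trans); (I/PPh3 trans, N3/ONO trans); (I/N3 trans, ONO/PPh3 trans).

3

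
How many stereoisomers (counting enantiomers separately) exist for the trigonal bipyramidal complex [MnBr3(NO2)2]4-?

3

A trigonal bipyramid has two axial and three equatorial sites, which are chemically inequivalent.
There are 3 geometric isomers: NO2 both equatorial; NO2 one axial, one equatorial; NO2 both axial.
Each arrangement has an internal mirror plane or centre of symmetry, so none is chiral.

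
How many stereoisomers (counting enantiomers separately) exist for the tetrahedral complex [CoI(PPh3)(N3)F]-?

All four vertices of a tetrahedron are equivalent and mutually adjacent, so cis/trans isomerism cannot arise.
Only one geometric arrangement is possible; it has no improper symmetry element, so it exists as a pair of enantiomers (2 stereoisomers).

2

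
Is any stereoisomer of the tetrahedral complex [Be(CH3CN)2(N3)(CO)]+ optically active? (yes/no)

In a tetrahedral complex all four positions are equivalent and every pair of ligands is adjacent — there is no cis/trans distinction.
Only one geometric arrangement is possible.

no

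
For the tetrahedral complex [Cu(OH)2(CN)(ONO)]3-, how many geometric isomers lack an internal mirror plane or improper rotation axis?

0

In a tetrahedral complex all four positions are equivalent and every pair of ligands is adjacent — there is no cis/trans distinction.
Only one geometric arrangement is possible.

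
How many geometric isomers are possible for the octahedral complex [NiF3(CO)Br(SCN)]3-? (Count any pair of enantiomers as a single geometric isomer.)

4

In an octahedral complex each vertex has one trans partner and four cis neighbours.
The distinct arrangements are (4 in all): F mer (3 arrangements); F fac (chiral).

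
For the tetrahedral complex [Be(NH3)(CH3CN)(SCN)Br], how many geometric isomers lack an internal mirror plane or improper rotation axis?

Only one geometric arrangement is possible; it has no improper symmetry element, so it exists as a pair of enantiomers (2 stereoisomers).

1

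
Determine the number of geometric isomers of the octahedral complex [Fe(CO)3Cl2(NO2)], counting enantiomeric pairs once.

The six octahedral sites form three mutually perpendicular trans pairs.
Working through the distinct placements yields 3 geometric isomers: CO mer, Cl cis; CO mer, Cl trans; CO fac, Cl cis.

3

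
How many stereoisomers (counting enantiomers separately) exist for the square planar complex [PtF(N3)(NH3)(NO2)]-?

In a square planar complex each vertex has one trans partner and two cis neighbours.
There are 3 geometric isomers: (F/NH3 trans, N3/NO2 trans); (F/NO2 trans, N3/NH3 trans); (F/N3 trans, NH3/NO2 trans).
Each arrangement has an internal mirror plane or centre of symmetry, so none is chiral.

3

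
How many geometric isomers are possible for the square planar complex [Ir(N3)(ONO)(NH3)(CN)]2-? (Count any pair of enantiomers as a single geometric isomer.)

3

A square has two trans pairs of vertices; adjacent vertices are cis.
Systematic placement gives 3 geometric isomers: (CN/NH3 trans, N3/ONO trans); (CN/ONO trans, N3/NH3 trans); (CN/N3 trans, NH3/ONO trans).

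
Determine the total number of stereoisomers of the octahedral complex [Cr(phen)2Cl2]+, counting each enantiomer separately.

3

The six octahedral sites form three mutually perpendicular trans pairs.
Each phen is bidentate and must span two cis positions.
Working through the distinct placements yields 2 geometric isomers: Cl trans; Cl cis (chiral).
One of these lacks any improper symmetry element and so occurs as an enantiomeric pair, giving 2 + 1 = 3 stereoisomers in total.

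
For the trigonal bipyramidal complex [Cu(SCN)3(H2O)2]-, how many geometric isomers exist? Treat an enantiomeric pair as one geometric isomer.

3

A trigonal bipyramid has two axial and three equatorial sites, which are chemically inequivalent.
Working through the distinct placements yields 3 geometric isomers: H2O both axial; H2O one axial, one equatorial; H2O both equatorial.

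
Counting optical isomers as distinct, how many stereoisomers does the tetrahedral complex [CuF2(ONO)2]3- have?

In a tetrahedral complex all four positions are equivalent and every pair of ligands is adjacent — there is no cis/trans distinction.
Only one geometric arrangement is possible.

1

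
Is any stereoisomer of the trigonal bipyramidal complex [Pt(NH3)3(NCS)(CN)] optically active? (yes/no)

Working through the distinct placements yields 4 geometric isomers: NCS axial, CN axial; NCS equatorial, CN axial; NCS axial, CN equatorial; NCS equatorial, CN equatorial.
Each arrangement has an internal mirror plane or centre of symmetry, so none is chiral.

no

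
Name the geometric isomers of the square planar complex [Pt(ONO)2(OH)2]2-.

A square has two trans pairs of vertices; adjacent vertices are cis.
There are 2 geometric isomers: ONO cis; ONO trans.

cis and trans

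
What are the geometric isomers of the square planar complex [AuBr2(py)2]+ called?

A square has two trans pairs of vertices; adjacent vertices are cis.
There are 2 geometric isomers: Br cis; Br trans.

cis and trans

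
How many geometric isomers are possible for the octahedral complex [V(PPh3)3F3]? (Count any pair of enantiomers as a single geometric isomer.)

2

Working through the distinct placements yields 2 geometric isomers: PPh3 mer; PPh3 fac.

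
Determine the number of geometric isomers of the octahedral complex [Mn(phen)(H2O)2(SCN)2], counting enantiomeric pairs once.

Each phen is bidentate and must span two cis positions.
Systematic placement gives 3 geometric isomers: H2O trans, SCN cis; H2O cis, SCN cis (chiral); H2O cis, SCN trans.

3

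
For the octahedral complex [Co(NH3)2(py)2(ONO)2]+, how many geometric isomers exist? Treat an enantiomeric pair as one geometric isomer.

An octahedron has six vertices in three trans pairs; every non-trans pair is cis.
The distinct arrangements are (5 in all): NH3 trans, py trans, ONO trans; NH3 trans, py cis, ONO cis; NH3 cis, py trans, ONO cis; NH3 cis, py cis, ONO cis (chiral); NH3 cis, py cis, ONO trans.

5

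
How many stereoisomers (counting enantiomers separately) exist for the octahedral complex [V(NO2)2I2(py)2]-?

6

An octahedron has six vertices in three trans pairs; every non-trans pair is cis.
Working through the distinct placements yields 5 geometric isomers: NO2 trans, I trans, py trans; NO2 cis, I trans, py cis; NO2 cis, I cis, py trans; NO2 cis, I cis, py cis (chiral); NO2 trans, I cis, py cis.
One of these lacks any improper symmetry element and so occurs as an enantiomeric pair, giving 5 + 1 = 6 stereoisomers in total.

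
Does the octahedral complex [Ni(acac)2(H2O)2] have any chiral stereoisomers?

yes

The six octahedral sites form three mutually perpendicular trans pairs.
Each acac is bidentate and must span two cis positions.
The distinct arrangements are (2 in all): H2O trans; H2O cis (chiral).
One of these lacks any improper symmetry element and so occurs as an enantiomeric pair, giving 2 + 1 = 3 stereoisomers in total.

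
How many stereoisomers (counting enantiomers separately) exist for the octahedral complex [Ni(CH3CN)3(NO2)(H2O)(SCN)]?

The six octahedral sites form three mutually perpendicular trans pairs.
There are 4 geometric isomers: CH3CN mer (3 arrangements); CH3CN fac (chiral).
One of these lacks any improper symmetry element and so occurs as an enantiomeric pair, giving 4 + 1 = 5 stereoisomers in total.

5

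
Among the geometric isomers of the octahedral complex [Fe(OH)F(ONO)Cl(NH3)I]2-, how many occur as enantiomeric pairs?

The six octahedral sites form three mutually perpendicular trans pairs.
Exhaustive case analysis gives 15 geometric isomers.
Of these, 15 lack any improper symmetry element and so occur as enantiomeric pairs, giving 15 + 15 = 30 stereoisomers in total.

15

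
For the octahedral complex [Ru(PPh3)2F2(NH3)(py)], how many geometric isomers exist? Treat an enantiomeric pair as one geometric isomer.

6

There are 6 geometric isomers: PPh3 cis, F trans; PPh3 trans, F trans; PPh3 cis, F cis (3 arrangements, 2 chiral); PPh3 trans, F cis.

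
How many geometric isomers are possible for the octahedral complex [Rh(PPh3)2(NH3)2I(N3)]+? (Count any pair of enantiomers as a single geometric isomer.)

An octahedron has six vertices in three trans pairs; every non-trans pair is cis.
Systematic placement gives 6 geometric isomers: PPh3 trans, NH3 trans; PPh3 cis, NH3 cis (3 arrangements, 2 chiral); PPh3 trans, NH3 cis; PPh3 cis, NH3 trans.

6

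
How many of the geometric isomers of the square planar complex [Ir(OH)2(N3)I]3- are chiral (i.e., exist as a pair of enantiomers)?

0

The distinct arrangements are (2 in all): OH cis; OH trans.
Each arrangement has an internal mirror plane or centre of symmetry, so none is chiral.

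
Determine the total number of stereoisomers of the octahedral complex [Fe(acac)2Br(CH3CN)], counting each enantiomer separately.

The six octahedral sites form three mutually perpendicular trans pairs.
Each acac is bidentate and must span two cis positions.
Working through the distinct placements yields 2 geometric isomers: Br and CH3CN mutually trans; Br and CH3CN mutually cis (chiral).
One of these lacks any improper symmetry element and so occurs as an enantiomeric pair, giving 2 + 1 = 3 stereoisomers in total.

3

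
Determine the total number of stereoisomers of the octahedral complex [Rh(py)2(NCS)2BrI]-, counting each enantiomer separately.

The six octahedral sites form three mutually perpendicular trans pairs.
Working through the distinct placements yields 6 geometric isomers: py trans, NCS trans; py cis, NCS cis (3 arrangements, 2 chiral); py trans, NCS cis; py cis, NCS trans.
Of these, 2 lack any improper symmetry element and so occur as enantiomeric pairs, giving 6 + 2 = 8 stereoisomers in total.

8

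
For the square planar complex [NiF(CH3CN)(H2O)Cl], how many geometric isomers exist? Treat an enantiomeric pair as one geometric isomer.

Working through the distinct placements yields 3 geometric isomers: (CH3CN/F trans, Cl/H2O trans); (CH3CN/H2O trans, Cl/F trans); (CH3CN/Cl trans, F/H2O trans).

3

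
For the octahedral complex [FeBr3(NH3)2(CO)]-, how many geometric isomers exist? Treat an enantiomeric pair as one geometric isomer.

3

An octahedron has six vertices in three trans pairs; every non-trans pair is cis.
The distinct arrangements are (3 in all): Br mer, NH3 trans; Br mer, NH3 cis; Br fac, NH3 cis.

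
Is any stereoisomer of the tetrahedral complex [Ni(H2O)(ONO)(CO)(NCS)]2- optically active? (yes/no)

In a tetrahedral complex all four positions are equivalent and every pair of ligands is adjacent — there is no cis/trans distinction.
Only one geometric arrangement is possible; it has no improper symmetry element, so it exists as a pair of enantiomers (2 stereoisomers).

yes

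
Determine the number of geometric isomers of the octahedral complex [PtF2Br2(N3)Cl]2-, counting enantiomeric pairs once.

An octahedron has six vertices in three trans pairs; every non-trans pair is cis.
Working through the distinct placements yields 6 geometric isomers: F cis, Br trans; F trans, Br trans; F cis, Br cis (3 arrangements, 2 chiral); F trans, Br cis.

6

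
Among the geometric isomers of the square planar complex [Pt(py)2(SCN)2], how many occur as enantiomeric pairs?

A square has two trans pairs of vertices; adjacent vertices are cis.
Working through the distinct placements yields 2 geometric isomers: py cis; py trans.
Each arrangement has an internal mirror plane or centre of symmetry, so none is chiral.

0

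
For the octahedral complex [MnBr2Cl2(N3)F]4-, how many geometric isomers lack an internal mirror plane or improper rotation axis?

2

There are 6 geometric isomers: Br trans, Cl trans; Br trans, Cl cis; Br cis, Cl cis (3 arrangements, 2 chiral); Br cis, Cl trans.
Of these, 2 lack any improper symmetry element and so occur as enantiomeric pairs, giving 6 + 2 = 8 stereoisomers in total.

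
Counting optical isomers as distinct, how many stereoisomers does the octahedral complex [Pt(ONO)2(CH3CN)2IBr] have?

An octahedron has six vertices in three trans pairs; every non-trans pair is cis.
Working through the distinct placements yields 6 geometric isomers: ONO trans, CH3CN cis; ONO cis, CH3CN cis (3 arrangements, 2 chiral); ONO trans, CH3CN trans; ONO cis, CH3CN trans.
Of these, 2 lack any improper symmetry element and so occur as enantiomeric pairs, giving 6 + 2 = 8 stereoisomers in total.

8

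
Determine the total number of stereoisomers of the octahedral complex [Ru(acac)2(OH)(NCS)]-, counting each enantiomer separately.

3

An octahedron has six vertices in three trans pairs; every non-trans pair is cis.
Each acac is bidentate and must span two cis positions.
Systematic placement gives 2 geometric isomers: OH and NCS mutually trans; OH and NCS mutually cis (chiral).
One of these lacks any improper symmetry element and so occurs as an enantiomeric pair, giving 2 + 1 = 3 stereoisomers in total.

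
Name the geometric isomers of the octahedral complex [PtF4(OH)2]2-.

In an octahedral complex each vertex has one trans partner and four cis neighbours.
Working through the distinct placements yields 2 geometric isomers: OH trans; OH cis.

cis and trans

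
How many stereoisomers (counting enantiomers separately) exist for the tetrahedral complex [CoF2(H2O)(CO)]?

Only one geometric arrangement is possible.

1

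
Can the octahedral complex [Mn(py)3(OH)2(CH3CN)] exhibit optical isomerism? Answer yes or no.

no

An octahedron has six vertices in three trans pairs; every non-trans pair is cis.
The distinct arrangements are (3 in all): py mer, OH cis; py mer, OH trans; py fac, OH cis.
Each arrangement has an internal mirror plane or centre of symmetry, so none is chiral.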